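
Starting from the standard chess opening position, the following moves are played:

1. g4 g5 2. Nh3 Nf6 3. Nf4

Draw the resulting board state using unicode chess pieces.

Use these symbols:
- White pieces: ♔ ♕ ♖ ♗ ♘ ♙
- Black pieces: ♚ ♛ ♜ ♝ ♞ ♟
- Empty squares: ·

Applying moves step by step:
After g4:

♜ ♞ ♝ ♛ ♚ ♝ ♞ ♜
♟ ♟ ♟ ♟ ♟ ♟ ♟ ♟
· · · · · · · ·
· · · · · · · ·
· · · · · · ♙ ·
· · · · · · · ·
♙ ♙ ♙ ♙ ♙ ♙ · ♙
♖ ♘ ♗ ♕ ♔ ♗ ♘ ♖


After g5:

♜ ♞ ♝ ♛ ♚ ♝ ♞ ♜
♟ ♟ ♟ ♟ ♟ ♟ · ♟
· · · · · · · ·
· · · · · · ♟ ·
· · · · · · ♙ ·
· · · · · · · ·
♙ ♙ ♙ ♙ ♙ ♙ · ♙
♖ ♘ ♗ ♕ ♔ ♗ ♘ ♖


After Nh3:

♜ ♞ ♝ ♛ ♚ ♝ ♞ ♜
♟ ♟ ♟ ♟ ♟ ♟ · ♟
· · · · · · · ·
· · · · · · ♟ ·
· · · · · · ♙ ·
· · · · · · · ♘
♙ ♙ ♙ ♙ ♙ ♙ · ♙
♖ ♘ ♗ ♕ ♔ ♗ · ♖


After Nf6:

♜ ♞ ♝ ♛ ♚ ♝ · ♜
♟ ♟ ♟ ♟ ♟ ♟ · ♟
· · · · · ♞ · ·
· · · · · · ♟ ·
· · · · · · ♙ ·
· · · · · · · ♘
♙ ♙ ♙ ♙ ♙ ♙ · ♙
♖ ♘ ♗ ♕ ♔ ♗ · ♖


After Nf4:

♜ ♞ ♝ ♛ ♚ ♝ · ♜
♟ ♟ ♟ ♟ ♟ ♟ · ♟
· · · · · ♞ · ·
· · · · · · ♟ ·
· · · · · ♘ ♙ ·
· · · · · · · ·
♙ ♙ ♙ ♙ ♙ ♙ · ♙
♖ ♘ ♗ ♕ ♔ ♗ · ♖



  a b c d e f g h
  ─────────────────
8│♜ ♞ ♝ ♛ ♚ ♝ · ♜│8
7│♟ ♟ ♟ ♟ ♟ ♟ · ♟│7
6│· · · · · ♞ · ·│6
5│· · · · · · ♟ ·│5
4│· · · · · ♘ ♙ ·│4
3│· · · · · · · ·│3
2│♙ ♙ ♙ ♙ ♙ ♙ · ♙│2
1│♖ ♘ ♗ ♕ ♔ ♗ · ♖│1
  ─────────────────
  a b c d e f g h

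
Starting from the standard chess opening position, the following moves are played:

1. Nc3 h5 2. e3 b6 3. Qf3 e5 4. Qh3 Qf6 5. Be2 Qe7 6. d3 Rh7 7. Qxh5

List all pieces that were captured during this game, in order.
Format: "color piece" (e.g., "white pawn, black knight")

Tracking captures:
  Qxh5: captured black pawn

black pawn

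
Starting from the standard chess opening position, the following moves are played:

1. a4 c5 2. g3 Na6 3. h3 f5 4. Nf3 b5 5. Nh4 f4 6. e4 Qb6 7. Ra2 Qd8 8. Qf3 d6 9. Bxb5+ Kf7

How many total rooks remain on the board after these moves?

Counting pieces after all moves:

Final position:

  a b c d e f g h
  ─────────────────
8│♜ · ♝ ♛ · ♝ ♞ ♜│8
7│♟ · · · ♟ ♚ ♟ ♟│7
6│♞ · · ♟ · · · ·│6
5│· ♗ ♟ · · · · ·│5
4│♙ · · · ♙ ♟ · ♘│4
3│· · · · · ♕ ♙ ♙│3
2│♖ ♙ ♙ ♙ · ♙ · ·│2
1│· ♘ ♗ · ♔ · · ♖│1
  ─────────────────
  a b c d e f g h


4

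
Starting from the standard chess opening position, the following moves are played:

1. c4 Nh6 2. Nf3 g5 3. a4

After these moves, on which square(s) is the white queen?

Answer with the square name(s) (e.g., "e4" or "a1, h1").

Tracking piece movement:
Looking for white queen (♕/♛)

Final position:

  a b c d e f g h
  ─────────────────
8│♜ ♞ ♝ ♛ ♚ ♝ · ♜│8
7│♟ ♟ ♟ ♟ ♟ ♟ · ♟│7
6│· · · · · · · ♞│6
5│· · · · · · ♟ ·│5
4│♙ · ♙ · · · · ·│4
3│· · · · · ♘ · ·│3
2│· ♙ · ♙ ♙ ♙ ♙ ♙│2
1│♖ ♘ ♗ ♕ ♔ ♗ · ♖│1
  ─────────────────
  a b c d e f g h


d1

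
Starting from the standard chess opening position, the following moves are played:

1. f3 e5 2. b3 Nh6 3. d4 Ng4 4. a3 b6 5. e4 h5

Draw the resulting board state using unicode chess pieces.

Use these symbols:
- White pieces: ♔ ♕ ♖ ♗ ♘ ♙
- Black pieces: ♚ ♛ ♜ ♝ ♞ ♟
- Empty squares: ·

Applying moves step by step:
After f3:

♜ ♞ ♝ ♛ ♚ ♝ ♞ ♜
♟ ♟ ♟ ♟ ♟ ♟ ♟ ♟
· · · · · · · ·
· · · · · · · ·
· · · · · · · ·
· · · · · ♙ · ·
♙ ♙ ♙ ♙ ♙ · ♙ ♙
♖ ♘ ♗ ♕ ♔ ♗ ♘ ♖


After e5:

♜ ♞ ♝ ♛ ♚ ♝ ♞ ♜
♟ ♟ ♟ ♟ · ♟ ♟ ♟
· · · · · · · ·
· · · · ♟ · · ·
· · · · · · · ·
· · · · · ♙ · ·
♙ ♙ ♙ ♙ ♙ · ♙ ♙
♖ ♘ ♗ ♕ ♔ ♗ ♘ ♖


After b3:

♜ ♞ ♝ ♛ ♚ ♝ ♞ ♜
♟ ♟ ♟ ♟ · ♟ ♟ ♟
· · · · · · · ·
· · · · ♟ · · ·
· · · · · · · ·
· ♙ · · · ♙ · ·
♙ · ♙ ♙ ♙ · ♙ ♙
♖ ♘ ♗ ♕ ♔ ♗ ♘ ♖


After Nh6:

♜ ♞ ♝ ♛ ♚ ♝ · ♜
♟ ♟ ♟ ♟ · ♟ ♟ ♟
· · · · · · · ♞
· · · · ♟ · · ·
· · · · · · · ·
· ♙ · · · ♙ · ·
♙ · ♙ ♙ ♙ · ♙ ♙
♖ ♘ ♗ ♕ ♔ ♗ ♘ ♖


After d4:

♜ ♞ ♝ ♛ ♚ ♝ · ♜
♟ ♟ ♟ ♟ · ♟ ♟ ♟
· · · · · · · ♞
· · · · ♟ · · ·
· · · ♙ · · · ·
· ♙ · · · ♙ · ·
♙ · ♙ · ♙ · ♙ ♙
♖ ♘ ♗ ♕ ♔ ♗ ♘ ♖


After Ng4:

♜ ♞ ♝ ♛ ♚ ♝ · ♜
♟ ♟ ♟ ♟ · ♟ ♟ ♟
· · · · · · · ·
· · · · ♟ · · ·
· · · ♙ · · ♞ ·
· ♙ · · · ♙ · ·
♙ · ♙ · ♙ · ♙ ♙
♖ ♘ ♗ ♕ ♔ ♗ ♘ ♖


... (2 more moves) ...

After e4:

♜ ♞ ♝ ♛ ♚ ♝ · ♜
♟ · ♟ ♟ · ♟ ♟ ♟
· ♟ · · · · · ·
· · · · ♟ · · ·
· · · ♙ ♙ · ♞ ·
♙ ♙ · · · ♙ · ·
· · ♙ · · · ♙ ♙
♖ ♘ ♗ ♕ ♔ ♗ ♘ ♖


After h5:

♜ ♞ ♝ ♛ ♚ ♝ · ♜
♟ · ♟ ♟ · ♟ ♟ ·
· ♟ · · · · · ·
· · · · ♟ · · ♟
· · · ♙ ♙ · ♞ ·
♙ ♙ · · · ♙ · ·
· · ♙ · · · ♙ ♙
♖ ♘ ♗ ♕ ♔ ♗ ♘ ♖



  a b c d e f g h
  ─────────────────
8│♜ ♞ ♝ ♛ ♚ ♝ · ♜│8
7│♟ · ♟ ♟ · ♟ ♟ ·│7
6│· ♟ · · · · · ·│6
5│· · · · ♟ · · ♟│5
4│· · · ♙ ♙ · ♞ ·│4
3│♙ ♙ · · · ♙ · ·│3
2│· · ♙ · · · ♙ ♙│2
1│♖ ♘ ♗ ♕ ♔ ♗ ♘ ♖│1
  ─────────────────
  a b c d e f g h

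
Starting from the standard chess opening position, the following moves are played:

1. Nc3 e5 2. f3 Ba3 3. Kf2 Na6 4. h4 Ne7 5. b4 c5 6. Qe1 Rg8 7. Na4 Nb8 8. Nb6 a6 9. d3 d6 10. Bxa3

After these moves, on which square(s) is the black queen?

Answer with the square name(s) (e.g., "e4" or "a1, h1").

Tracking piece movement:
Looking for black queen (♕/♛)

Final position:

  a b c d e f g h
  ─────────────────
8│♜ ♞ ♝ ♛ ♚ · ♜ ·│8
7│· ♟ · · ♞ ♟ ♟ ♟│7
6│♟ ♘ · ♟ · · · ·│6
5│· · ♟ · ♟ · · ·│5
4│· ♙ · · · · · ♙│4
3│♗ · · ♙ · ♙ · ·│3
2│♙ · ♙ · ♙ ♔ ♙ ·│2
1│♖ · · · ♕ ♗ ♘ ♖│1
  ─────────────────
  a b c d e f g h


d8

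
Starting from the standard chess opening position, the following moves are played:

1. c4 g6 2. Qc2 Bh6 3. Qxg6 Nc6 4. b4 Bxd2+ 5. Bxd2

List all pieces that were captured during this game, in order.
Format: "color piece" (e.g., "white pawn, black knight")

Tracking captures:
  Qxg6: captured black pawn
  Bxd2+: captured white pawn
  Bxd2: captured black bishop

black pawn, white pawn, black bishop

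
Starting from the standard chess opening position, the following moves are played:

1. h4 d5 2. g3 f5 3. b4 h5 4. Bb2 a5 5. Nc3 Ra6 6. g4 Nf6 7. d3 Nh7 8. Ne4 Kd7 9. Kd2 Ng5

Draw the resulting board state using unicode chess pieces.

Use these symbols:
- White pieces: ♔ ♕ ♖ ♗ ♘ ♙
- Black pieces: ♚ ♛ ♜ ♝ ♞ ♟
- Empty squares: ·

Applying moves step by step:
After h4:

♜ ♞ ♝ ♛ ♚ ♝ ♞ ♜
♟ ♟ ♟ ♟ ♟ ♟ ♟ ♟
· · · · · · · ·
· · · · · · · ·
· · · · · · · ♙
· · · · · · · ·
♙ ♙ ♙ ♙ ♙ ♙ ♙ ·
♖ ♘ ♗ ♕ ♔ ♗ ♘ ♖


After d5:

♜ ♞ ♝ ♛ ♚ ♝ ♞ ♜
♟ ♟ ♟ · ♟ ♟ ♟ ♟
· · · · · · · ·
· · · ♟ · · · ·
· · · · · · · ♙
· · · · · · · ·
♙ ♙ ♙ ♙ ♙ ♙ ♙ ·
♖ ♘ ♗ ♕ ♔ ♗ ♘ ♖


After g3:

♜ ♞ ♝ ♛ ♚ ♝ ♞ ♜
♟ ♟ ♟ · ♟ ♟ ♟ ♟
· · · · · · · ·
· · · ♟ · · · ·
· · · · · · · ♙
· · · · · · ♙ ·
♙ ♙ ♙ ♙ ♙ ♙ · ·
♖ ♘ ♗ ♕ ♔ ♗ ♘ ♖


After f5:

♜ ♞ ♝ ♛ ♚ ♝ ♞ ♜
♟ ♟ ♟ · ♟ · ♟ ♟
· · · · · · · ·
· · · ♟ · ♟ · ·
· · · · · · · ♙
· · · · · · ♙ ·
♙ ♙ ♙ ♙ ♙ ♙ · ·
♖ ♘ ♗ ♕ ♔ ♗ ♘ ♖


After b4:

♜ ♞ ♝ ♛ ♚ ♝ ♞ ♜
♟ ♟ ♟ · ♟ · ♟ ♟
· · · · · · · ·
· · · ♟ · ♟ · ·
· ♙ · · · · · ♙
· · · · · · ♙ ·
♙ · ♙ ♙ ♙ ♙ · ·
♖ ♘ ♗ ♕ ♔ ♗ ♘ ♖


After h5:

♜ ♞ ♝ ♛ ♚ ♝ ♞ ♜
♟ ♟ ♟ · ♟ · ♟ ·
· · · · · · · ·
· · · ♟ · ♟ · ♟
· ♙ · · · · · ♙
· · · · · · ♙ ·
♙ · ♙ ♙ ♙ ♙ · ·
♖ ♘ ♗ ♕ ♔ ♗ ♘ ♖


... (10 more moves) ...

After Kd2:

· ♞ ♝ ♛ · ♝ · ♜
· ♟ ♟ ♚ ♟ · ♟ ♞
♜ · · · · · · ·
♟ · · ♟ · ♟ · ♟
· ♙ · · ♘ · ♙ ♙
· · · ♙ · · · ·
♙ ♗ ♙ ♔ ♙ ♙ · ·
♖ · · ♕ · ♗ ♘ ♖


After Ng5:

· ♞ ♝ ♛ · ♝ · ♜
· ♟ ♟ ♚ ♟ · ♟ ·
♜ · · · · · · ·
♟ · · ♟ · ♟ ♞ ♟
· ♙ · · ♘ · ♙ ♙
· · · ♙ · · · ·
♙ ♗ ♙ ♔ ♙ ♙ · ·
♖ · · ♕ · ♗ ♘ ♖



  a b c d e f g h
  ─────────────────
8│· ♞ ♝ ♛ · ♝ · ♜│8
7│· ♟ ♟ ♚ ♟ · ♟ ·│7
6│♜ · · · · · · ·│6
5│♟ · · ♟ · ♟ ♞ ♟│5
4│· ♙ · · ♘ · ♙ ♙│4
3│· · · ♙ · · · ·│3
2│♙ ♗ ♙ ♔ ♙ ♙ · ·│2
1│♖ · · ♕ · ♗ ♘ ♖│1
  ─────────────────
  a b c d e f g h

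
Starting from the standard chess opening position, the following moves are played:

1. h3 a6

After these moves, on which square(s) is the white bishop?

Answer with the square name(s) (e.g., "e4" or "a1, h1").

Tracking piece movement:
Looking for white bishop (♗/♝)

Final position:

  a b c d e f g h
  ─────────────────
8│♜ ♞ ♝ ♛ ♚ ♝ ♞ ♜│8
7│· ♟ ♟ ♟ ♟ ♟ ♟ ♟│7
6│♟ · · · · · · ·│6
5│· · · · · · · ·│5
4│· · · · · · · ·│4
3│· · · · · · · ♙│3
2│♙ ♙ ♙ ♙ ♙ ♙ ♙ ·│2
1│♖ ♘ ♗ ♕ ♔ ♗ ♘ ♖│1
  ─────────────────
  a b c d e f g h


c1, f1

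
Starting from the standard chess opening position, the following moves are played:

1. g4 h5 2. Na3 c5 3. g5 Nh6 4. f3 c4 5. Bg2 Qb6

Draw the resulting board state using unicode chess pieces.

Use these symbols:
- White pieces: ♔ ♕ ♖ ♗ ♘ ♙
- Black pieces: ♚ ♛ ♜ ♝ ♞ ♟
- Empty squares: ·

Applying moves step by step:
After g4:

♜ ♞ ♝ ♛ ♚ ♝ ♞ ♜
♟ ♟ ♟ ♟ ♟ ♟ ♟ ♟
· · · · · · · ·
· · · · · · · ·
· · · · · · ♙ ·
· · · · · · · ·
♙ ♙ ♙ ♙ ♙ ♙ · ♙
♖ ♘ ♗ ♕ ♔ ♗ ♘ ♖


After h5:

♜ ♞ ♝ ♛ ♚ ♝ ♞ ♜
♟ ♟ ♟ ♟ ♟ ♟ ♟ ·
· · · · · · · ·
· · · · · · · ♟
· · · · · · ♙ ·
· · · · · · · ·
♙ ♙ ♙ ♙ ♙ ♙ · ♙
♖ ♘ ♗ ♕ ♔ ♗ ♘ ♖


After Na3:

♜ ♞ ♝ ♛ ♚ ♝ ♞ ♜
♟ ♟ ♟ ♟ ♟ ♟ ♟ ·
· · · · · · · ·
· · · · · · · ♟
· · · · · · ♙ ·
♘ · · · · · · ·
♙ ♙ ♙ ♙ ♙ ♙ · ♙
♖ · ♗ ♕ ♔ ♗ ♘ ♖


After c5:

♜ ♞ ♝ ♛ ♚ ♝ ♞ ♜
♟ ♟ · ♟ ♟ ♟ ♟ ·
· · · · · · · ·
· · ♟ · · · · ♟
· · · · · · ♙ ·
♘ · · · · · · ·
♙ ♙ ♙ ♙ ♙ ♙ · ♙
♖ · ♗ ♕ ♔ ♗ ♘ ♖


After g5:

♜ ♞ ♝ ♛ ♚ ♝ ♞ ♜
♟ ♟ · ♟ ♟ ♟ ♟ ·
· · · · · · · ·
· · ♟ · · · ♙ ♟
· · · · · · · ·
♘ · · · · · · ·
♙ ♙ ♙ ♙ ♙ ♙ · ♙
♖ · ♗ ♕ ♔ ♗ ♘ ♖


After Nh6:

♜ ♞ ♝ ♛ ♚ ♝ · ♜
♟ ♟ · ♟ ♟ ♟ ♟ ·
· · · · · · · ♞
· · ♟ · · · ♙ ♟
· · · · · · · ·
♘ · · · · · · ·
♙ ♙ ♙ ♙ ♙ ♙ · ♙
♖ · ♗ ♕ ♔ ♗ ♘ ♖


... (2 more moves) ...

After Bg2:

♜ ♞ ♝ ♛ ♚ ♝ · ♜
♟ ♟ · ♟ ♟ ♟ ♟ ·
· · · · · · · ♞
· · · · · · ♙ ♟
· · ♟ · · · · ·
♘ · · · · ♙ · ·
♙ ♙ ♙ ♙ ♙ · ♗ ♙
♖ · ♗ ♕ ♔ · ♘ ♖


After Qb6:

♜ ♞ ♝ · ♚ ♝ · ♜
♟ ♟ · ♟ ♟ ♟ ♟ ·
· ♛ · · · · · ♞
· · · · · · ♙ ♟
· · ♟ · · · · ·
♘ · · · · ♙ · ·
♙ ♙ ♙ ♙ ♙ · ♗ ♙
♖ · ♗ ♕ ♔ · ♘ ♖



  a b c d e f g h
  ─────────────────
8│♜ ♞ ♝ · ♚ ♝ · ♜│8
7│♟ ♟ · ♟ ♟ ♟ ♟ ·│7
6│· ♛ · · · · · ♞│6
5│· · · · · · ♙ ♟│5
4│· · ♟ · · · · ·│4
3│♘ · · · · ♙ · ·│3
2│♙ ♙ ♙ ♙ ♙ · ♗ ♙│2
1│♖ · ♗ ♕ ♔ · ♘ ♖│1
  ─────────────────
  a b c d e f g h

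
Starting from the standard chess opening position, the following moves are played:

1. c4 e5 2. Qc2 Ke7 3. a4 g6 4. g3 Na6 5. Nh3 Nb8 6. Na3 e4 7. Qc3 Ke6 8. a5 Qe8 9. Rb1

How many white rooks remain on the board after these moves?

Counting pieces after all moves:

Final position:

  a b c d e f g h
  ─────────────────
8│♜ ♞ ♝ · ♛ ♝ ♞ ♜│8
7│♟ ♟ ♟ ♟ · ♟ · ♟│7
6│· · · · ♚ · ♟ ·│6
5│♙ · · · · · · ·│5
4│· · ♙ · ♟ · · ·│4
3│♘ · ♕ · · · ♙ ♘│3
2│· ♙ · ♙ ♙ ♙ · ♙│2
1│· ♖ ♗ · ♔ ♗ · ♖│1
  ─────────────────
  a b c d e f g h


2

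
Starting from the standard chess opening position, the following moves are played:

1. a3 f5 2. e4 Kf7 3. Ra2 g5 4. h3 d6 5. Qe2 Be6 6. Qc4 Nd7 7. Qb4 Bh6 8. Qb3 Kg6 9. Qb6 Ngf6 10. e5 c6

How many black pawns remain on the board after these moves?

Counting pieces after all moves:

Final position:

  a b c d e f g h
  ─────────────────
8│♜ · · ♛ · · · ♜│8
7│♟ ♟ · ♞ ♟ · · ♟│7
6│· ♕ ♟ ♟ ♝ ♞ ♚ ♝│6
5│· · · · ♙ ♟ ♟ ·│5
4│· · · · · · · ·│4
3│♙ · · · · · · ♙│3
2│♖ ♙ ♙ ♙ · ♙ ♙ ·│2
1│· ♘ ♗ · ♔ ♗ ♘ ♖│1
  ─────────────────
  a b c d e f g h


8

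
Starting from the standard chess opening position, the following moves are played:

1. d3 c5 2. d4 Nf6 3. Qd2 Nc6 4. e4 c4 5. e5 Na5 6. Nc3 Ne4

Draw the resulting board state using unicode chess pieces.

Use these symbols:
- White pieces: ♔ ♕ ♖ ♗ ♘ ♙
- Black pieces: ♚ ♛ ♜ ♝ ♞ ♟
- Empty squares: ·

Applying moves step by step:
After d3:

♜ ♞ ♝ ♛ ♚ ♝ ♞ ♜
♟ ♟ ♟ ♟ ♟ ♟ ♟ ♟
· · · · · · · ·
· · · · · · · ·
· · · · · · · ·
· · · ♙ · · · ·
♙ ♙ ♙ · ♙ ♙ ♙ ♙
♖ ♘ ♗ ♕ ♔ ♗ ♘ ♖


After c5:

♜ ♞ ♝ ♛ ♚ ♝ ♞ ♜
♟ ♟ · ♟ ♟ ♟ ♟ ♟
· · · · · · · ·
· · ♟ · · · · ·
· · · · · · · ·
· · · ♙ · · · ·
♙ ♙ ♙ · ♙ ♙ ♙ ♙
♖ ♘ ♗ ♕ ♔ ♗ ♘ ♖


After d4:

♜ ♞ ♝ ♛ ♚ ♝ ♞ ♜
♟ ♟ · ♟ ♟ ♟ ♟ ♟
· · · · · · · ·
· · ♟ · · · · ·
· · · ♙ · · · ·
· · · · · · · ·
♙ ♙ ♙ · ♙ ♙ ♙ ♙
♖ ♘ ♗ ♕ ♔ ♗ ♘ ♖


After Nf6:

♜ ♞ ♝ ♛ ♚ ♝ · ♜
♟ ♟ · ♟ ♟ ♟ ♟ ♟
· · · · · ♞ · ·
· · ♟ · · · · ·
· · · ♙ · · · ·
· · · · · · · ·
♙ ♙ ♙ · ♙ ♙ ♙ ♙
♖ ♘ ♗ ♕ ♔ ♗ ♘ ♖


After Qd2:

♜ ♞ ♝ ♛ ♚ ♝ · ♜
♟ ♟ · ♟ ♟ ♟ ♟ ♟
· · · · · ♞ · ·
· · ♟ · · · · ·
· · · ♙ · · · ·
· · · · · · · ·
♙ ♙ ♙ ♕ ♙ ♙ ♙ ♙
♖ ♘ ♗ · ♔ ♗ ♘ ♖


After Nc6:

♜ · ♝ ♛ ♚ ♝ · ♜
♟ ♟ · ♟ ♟ ♟ ♟ ♟
· · ♞ · · ♞ · ·
· · ♟ · · · · ·
· · · ♙ · · · ·
· · · · · · · ·
♙ ♙ ♙ ♕ ♙ ♙ ♙ ♙
♖ ♘ ♗ · ♔ ♗ ♘ ♖


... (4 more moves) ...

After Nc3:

♜ · ♝ ♛ ♚ ♝ · ♜
♟ ♟ · ♟ ♟ ♟ ♟ ♟
· · · · · ♞ · ·
♞ · · · ♙ · · ·
· · ♟ ♙ · · · ·
· · ♘ · · · · ·
♙ ♙ ♙ ♕ · ♙ ♙ ♙
♖ · ♗ · ♔ ♗ ♘ ♖


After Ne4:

♜ · ♝ ♛ ♚ ♝ · ♜
♟ ♟ · ♟ ♟ ♟ ♟ ♟
· · · · · · · ·
♞ · · · ♙ · · ·
· · ♟ ♙ ♞ · · ·
· · ♘ · · · · ·
♙ ♙ ♙ ♕ · ♙ ♙ ♙
♖ · ♗ · ♔ ♗ ♘ ♖



  a b c d e f g h
  ─────────────────
8│♜ · ♝ ♛ ♚ ♝ · ♜│8
7│♟ ♟ · ♟ ♟ ♟ ♟ ♟│7
6│· · · · · · · ·│6
5│♞ · · · ♙ · · ·│5
4│· · ♟ ♙ ♞ · · ·│4
3│· · ♘ · · · · ·│3
2│♙ ♙ ♙ ♕ · ♙ ♙ ♙│2
1│♖ · ♗ · ♔ ♗ ♘ ♖│1
  ─────────────────
  a b c d e f g h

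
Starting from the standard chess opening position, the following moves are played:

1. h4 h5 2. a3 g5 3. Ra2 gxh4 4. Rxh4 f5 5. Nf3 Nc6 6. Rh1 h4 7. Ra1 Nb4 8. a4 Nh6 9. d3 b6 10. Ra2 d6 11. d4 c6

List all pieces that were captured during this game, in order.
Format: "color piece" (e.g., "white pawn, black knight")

Tracking captures:
  gxh4: captured white pawn
  Rxh4: captured black pawn

white pawn, black pawn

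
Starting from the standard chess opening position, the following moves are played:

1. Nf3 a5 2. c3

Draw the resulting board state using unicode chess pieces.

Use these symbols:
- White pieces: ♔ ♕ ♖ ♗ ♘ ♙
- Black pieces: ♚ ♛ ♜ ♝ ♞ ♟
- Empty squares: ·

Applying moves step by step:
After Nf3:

♜ ♞ ♝ ♛ ♚ ♝ ♞ ♜
♟ ♟ ♟ ♟ ♟ ♟ ♟ ♟
· · · · · · · ·
· · · · · · · ·
· · · · · · · ·
· · · · · ♘ · ·
♙ ♙ ♙ ♙ ♙ ♙ ♙ ♙
♖ ♘ ♗ ♕ ♔ ♗ · ♖


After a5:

♜ ♞ ♝ ♛ ♚ ♝ ♞ ♜
· ♟ ♟ ♟ ♟ ♟ ♟ ♟
· · · · · · · ·
♟ · · · · · · ·
· · · · · · · ·
· · · · · ♘ · ·
♙ ♙ ♙ ♙ ♙ ♙ ♙ ♙
♖ ♘ ♗ ♕ ♔ ♗ · ♖


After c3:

♜ ♞ ♝ ♛ ♚ ♝ ♞ ♜
· ♟ ♟ ♟ ♟ ♟ ♟ ♟
· · · · · · · ·
♟ · · · · · · ·
· · · · · · · ·
· · ♙ · · ♘ · ·
♙ ♙ · ♙ ♙ ♙ ♙ ♙
♖ ♘ ♗ ♕ ♔ ♗ · ♖



  a b c d e f g h
  ─────────────────
8│♜ ♞ ♝ ♛ ♚ ♝ ♞ ♜│8
7│· ♟ ♟ ♟ ♟ ♟ ♟ ♟│7
6│· · · · · · · ·│6
5│♟ · · · · · · ·│5
4│· · · · · · · ·│4
3│· · ♙ · · ♘ · ·│3
2│♙ ♙ · ♙ ♙ ♙ ♙ ♙│2
1│♖ ♘ ♗ ♕ ♔ ♗ · ♖│1
  ─────────────────
  a b c d e f g h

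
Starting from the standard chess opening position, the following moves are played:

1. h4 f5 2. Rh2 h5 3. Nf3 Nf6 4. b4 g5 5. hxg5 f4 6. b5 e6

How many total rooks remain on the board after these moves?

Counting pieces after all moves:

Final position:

  a b c d e f g h
  ─────────────────
8│♜ ♞ ♝ ♛ ♚ ♝ · ♜│8
7│♟ ♟ ♟ ♟ · · · ·│7
6│· · · · ♟ ♞ · ·│6
5│· ♙ · · · · ♙ ♟│5
4│· · · · · ♟ · ·│4
3│· · · · · ♘ · ·│3
2│♙ · ♙ ♙ ♙ ♙ ♙ ♖│2
1│♖ ♘ ♗ ♕ ♔ ♗ · ·│1
  ─────────────────
  a b c d e f g h


4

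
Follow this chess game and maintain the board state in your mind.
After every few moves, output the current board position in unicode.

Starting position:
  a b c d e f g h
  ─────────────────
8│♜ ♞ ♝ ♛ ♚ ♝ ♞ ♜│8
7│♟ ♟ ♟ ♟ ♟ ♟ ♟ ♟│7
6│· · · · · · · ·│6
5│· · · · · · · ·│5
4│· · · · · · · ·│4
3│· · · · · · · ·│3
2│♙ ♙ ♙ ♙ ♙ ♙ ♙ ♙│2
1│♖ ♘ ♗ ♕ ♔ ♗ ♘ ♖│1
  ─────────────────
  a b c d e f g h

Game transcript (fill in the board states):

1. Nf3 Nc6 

  a b c d e f g h
  ─────────────────
8│♜ · ♝ ♛ ♚ ♝ ♞ ♜│8
7│♟ ♟ ♟ ♟ ♟ ♟ ♟ ♟│7
6│· · ♞ · · · · ·│6
5│· · · · · · · ·│5
4│· · · · · · · ·│4
3│· · · · · ♘ · ·│3
2│♙ ♙ ♙ ♙ ♙ ♙ ♙ ♙│2
1│♖ ♘ ♗ ♕ ♔ ♗ · ♖│1
  ─────────────────
  a b c d e f g h

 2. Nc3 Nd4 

  a b c d e f g h
  ─────────────────
8│♜ · ♝ ♛ ♚ ♝ ♞ ♜│8
7│♟ ♟ ♟ ♟ ♟ ♟ ♟ ♟│7
6│· · · · · · · ·│6
5│· · · · · · · ·│5
4│· · · ♞ · · · ·│4
3│· · ♘ · · ♘ · ·│3
2│♙ ♙ ♙ ♙ ♙ ♙ ♙ ♙│2
1│♖ · ♗ ♕ ♔ ♗ · ♖│1
  ─────────────────
  a b c d e f g h

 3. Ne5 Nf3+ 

  a b c d e f g h
  ─────────────────
8│♜ · ♝ ♛ ♚ ♝ ♞ ♜│8
7│♟ ♟ ♟ ♟ ♟ ♟ ♟ ♟│7
6│· · · · · · · ·│6
5│· · · · ♘ · · ·│5
4│· · · · · · · ·│4
3│· · ♘ · · ♞ · ·│3
2│♙ ♙ ♙ ♙ ♙ ♙ ♙ ♙│2
1│♖ · ♗ ♕ ♔ ♗ · ♖│1
  ─────────────────
  a b c d e f g h

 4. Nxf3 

  a b c d e f g h
  ─────────────────
8│♜ · ♝ ♛ ♚ ♝ ♞ ♜│8
7│♟ ♟ ♟ ♟ ♟ ♟ ♟ ♟│7
6│· · · · · · · ·│6
5│· · · · · · · ·│5
4│· · · · · · · ·│4
3│· · ♘ · · ♘ · ·│3
2│♙ ♙ ♙ ♙ ♙ ♙ ♙ ♙│2
1│♖ · ♗ ♕ ♔ ♗ · ♖│1
  ─────────────────
  a b c d e f g h


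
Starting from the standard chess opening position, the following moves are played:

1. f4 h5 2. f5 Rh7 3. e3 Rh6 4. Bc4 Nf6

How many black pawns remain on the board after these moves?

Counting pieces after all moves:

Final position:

  a b c d e f g h
  ─────────────────
8│♜ ♞ ♝ ♛ ♚ ♝ · ·│8
7│♟ ♟ ♟ ♟ ♟ ♟ ♟ ·│7
6│· · · · · ♞ · ♜│6
5│· · · · · ♙ · ♟│5
4│· · ♗ · · · · ·│4
3│· · · · ♙ · · ·│3
2│♙ ♙ ♙ ♙ · · ♙ ♙│2
1│♖ ♘ ♗ ♕ ♔ · ♘ ♖│1
  ─────────────────
  a b c d e f g h


8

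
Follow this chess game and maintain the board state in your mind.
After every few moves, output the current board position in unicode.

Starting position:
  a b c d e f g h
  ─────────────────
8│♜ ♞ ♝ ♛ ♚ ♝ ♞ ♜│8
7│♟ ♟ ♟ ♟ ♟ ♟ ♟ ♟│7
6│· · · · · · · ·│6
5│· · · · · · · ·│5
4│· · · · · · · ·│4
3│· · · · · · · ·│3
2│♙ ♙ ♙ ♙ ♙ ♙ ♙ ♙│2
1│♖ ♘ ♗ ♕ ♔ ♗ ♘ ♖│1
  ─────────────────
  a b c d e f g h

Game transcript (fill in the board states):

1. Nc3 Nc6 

  a b c d e f g h
  ─────────────────
8│♜ · ♝ ♛ ♚ ♝ ♞ ♜│8
7│♟ ♟ ♟ ♟ ♟ ♟ ♟ ♟│7
6│· · ♞ · · · · ·│6
5│· · · · · · · ·│5
4│· · · · · · · ·│4
3│· · ♘ · · · · ·│3
2│♙ ♙ ♙ ♙ ♙ ♙ ♙ ♙│2
1│♖ · ♗ ♕ ♔ ♗ ♘ ♖│1
  ─────────────────
  a b c d e f g h

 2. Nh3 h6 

  a b c d e f g h
  ─────────────────
8│♜ · ♝ ♛ ♚ ♝ ♞ ♜│8
7│♟ ♟ ♟ ♟ ♟ ♟ ♟ ·│7
6│· · ♞ · · · · ♟│6
5│· · · · · · · ·│5
4│· · · · · · · ·│4
3│· · ♘ · · · · ♘│3
2│♙ ♙ ♙ ♙ ♙ ♙ ♙ ♙│2
1│♖ · ♗ ♕ ♔ ♗ · ♖│1
  ─────────────────
  a b c d e f g h

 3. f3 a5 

  a b c d e f g h
  ─────────────────
8│♜ · ♝ ♛ ♚ ♝ ♞ ♜│8
7│· ♟ ♟ ♟ ♟ ♟ ♟ ·│7
6│· · ♞ · · · · ♟│6
5│♟ · · · · · · ·│5
4│· · · · · · · ·│4
3│· · ♘ · · ♙ · ♘│3
2│♙ ♙ ♙ ♙ ♙ · ♙ ♙│2
1│♖ · ♗ ♕ ♔ ♗ · ♖│1
  ─────────────────
  a b c d e f g h

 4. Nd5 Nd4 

  a b c d e f g h
  ─────────────────
8│♜ · ♝ ♛ ♚ ♝ ♞ ♜│8
7│· ♟ ♟ ♟ ♟ ♟ ♟ ·│7
6│· · · · · · · ♟│6
5│♟ · · ♘ · · · ·│5
4│· · · ♞ · · · ·│4
3│· · · · · ♙ · ♘│3
2│♙ ♙ ♙ ♙ ♙ · ♙ ♙│2
1│♖ · ♗ ♕ ♔ ♗ · ♖│1
  ─────────────────
  a b c d e f g h



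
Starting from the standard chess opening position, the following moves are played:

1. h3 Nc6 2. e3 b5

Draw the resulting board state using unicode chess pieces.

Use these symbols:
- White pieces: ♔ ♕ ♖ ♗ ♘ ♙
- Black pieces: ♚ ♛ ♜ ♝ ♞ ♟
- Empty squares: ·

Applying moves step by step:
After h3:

♜ ♞ ♝ ♛ ♚ ♝ ♞ ♜
♟ ♟ ♟ ♟ ♟ ♟ ♟ ♟
· · · · · · · ·
· · · · · · · ·
· · · · · · · ·
· · · · · · · ♙
♙ ♙ ♙ ♙ ♙ ♙ ♙ ·
♖ ♘ ♗ ♕ ♔ ♗ ♘ ♖


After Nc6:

♜ · ♝ ♛ ♚ ♝ ♞ ♜
♟ ♟ ♟ ♟ ♟ ♟ ♟ ♟
· · ♞ · · · · ·
· · · · · · · ·
· · · · · · · ·
· · · · · · · ♙
♙ ♙ ♙ ♙ ♙ ♙ ♙ ·
♖ ♘ ♗ ♕ ♔ ♗ ♘ ♖


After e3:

♜ · ♝ ♛ ♚ ♝ ♞ ♜
♟ ♟ ♟ ♟ ♟ ♟ ♟ ♟
· · ♞ · · · · ·
· · · · · · · ·
· · · · · · · ·
· · · · ♙ · · ♙
♙ ♙ ♙ ♙ · ♙ ♙ ·
♖ ♘ ♗ ♕ ♔ ♗ ♘ ♖


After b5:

♜ · ♝ ♛ ♚ ♝ ♞ ♜
♟ · ♟ ♟ ♟ ♟ ♟ ♟
· · ♞ · · · · ·
· ♟ · · · · · ·
· · · · · · · ·
· · · · ♙ · · ♙
♙ ♙ ♙ ♙ · ♙ ♙ ·
♖ ♘ ♗ ♕ ♔ ♗ ♘ ♖



  a b c d e f g h
  ─────────────────
8│♜ · ♝ ♛ ♚ ♝ ♞ ♜│8
7│♟ · ♟ ♟ ♟ ♟ ♟ ♟│7
6│· · ♞ · · · · ·│6
5│· ♟ · · · · · ·│5
4│· · · · · · · ·│4
3│· · · · ♙ · · ♙│3
2│♙ ♙ ♙ ♙ · ♙ ♙ ·│2
1│♖ ♘ ♗ ♕ ♔ ♗ ♘ ♖│1
  ─────────────────
  a b c d e f g h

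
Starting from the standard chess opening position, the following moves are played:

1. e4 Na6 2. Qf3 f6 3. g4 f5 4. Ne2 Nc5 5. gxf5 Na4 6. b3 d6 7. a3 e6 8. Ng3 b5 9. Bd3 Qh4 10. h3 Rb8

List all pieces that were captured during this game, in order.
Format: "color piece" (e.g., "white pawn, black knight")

Tracking captures:
  gxf5: captured black pawn

black pawn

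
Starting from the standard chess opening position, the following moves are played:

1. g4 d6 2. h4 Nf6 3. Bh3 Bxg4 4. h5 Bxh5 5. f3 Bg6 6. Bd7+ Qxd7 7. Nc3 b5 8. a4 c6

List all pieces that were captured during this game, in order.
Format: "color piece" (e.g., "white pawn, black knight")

Tracking captures:
  Bxg4: captured white pawn
  Bxh5: captured white pawn
  Qxd7: captured white bishop

white pawn, white pawn, white bishop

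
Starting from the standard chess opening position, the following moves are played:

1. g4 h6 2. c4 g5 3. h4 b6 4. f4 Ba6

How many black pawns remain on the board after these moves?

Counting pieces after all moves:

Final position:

  a b c d e f g h
  ─────────────────
8│♜ ♞ · ♛ ♚ ♝ ♞ ♜│8
7│♟ · ♟ ♟ ♟ ♟ · ·│7
6│♝ ♟ · · · · · ♟│6
5│· · · · · · ♟ ·│5
4│· · ♙ · · ♙ ♙ ♙│4
3│· · · · · · · ·│3
2│♙ ♙ · ♙ ♙ · · ·│2
1│♖ ♘ ♗ ♕ ♔ ♗ ♘ ♖│1
  ─────────────────
  a b c d e f g h


8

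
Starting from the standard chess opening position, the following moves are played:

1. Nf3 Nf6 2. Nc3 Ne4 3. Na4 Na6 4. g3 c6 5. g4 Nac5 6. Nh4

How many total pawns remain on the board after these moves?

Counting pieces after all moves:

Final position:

  a b c d e f g h
  ─────────────────
8│♜ · ♝ ♛ ♚ ♝ · ♜│8
7│♟ ♟ · ♟ ♟ ♟ ♟ ♟│7
6│· · ♟ · · · · ·│6
5│· · ♞ · · · · ·│5
4│♘ · · · ♞ · ♙ ♘│4
3│· · · · · · · ·│3
2│♙ ♙ ♙ ♙ ♙ ♙ · ♙│2
1│♖ · ♗ ♕ ♔ ♗ · ♖│1
  ─────────────────
  a b c d e f g h


16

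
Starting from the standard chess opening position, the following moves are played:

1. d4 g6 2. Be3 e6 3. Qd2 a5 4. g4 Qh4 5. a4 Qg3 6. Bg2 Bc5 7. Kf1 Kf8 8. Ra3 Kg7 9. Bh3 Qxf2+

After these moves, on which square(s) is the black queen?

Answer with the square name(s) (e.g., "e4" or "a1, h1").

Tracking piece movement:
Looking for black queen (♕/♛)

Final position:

  a b c d e f g h
  ─────────────────
8│♜ ♞ ♝ · · · ♞ ♜│8
7│· ♟ ♟ ♟ · ♟ ♚ ♟│7
6│· · · · ♟ · ♟ ·│6
5│♟ · ♝ · · · · ·│5
4│♙ · · ♙ · · ♙ ·│4
3│♖ · · · ♗ · · ♗│3
2│· ♙ ♙ ♕ ♙ ♛ · ♙│2
1│· ♘ · · · ♔ ♘ ♖│1
  ─────────────────
  a b c d e f g h


f2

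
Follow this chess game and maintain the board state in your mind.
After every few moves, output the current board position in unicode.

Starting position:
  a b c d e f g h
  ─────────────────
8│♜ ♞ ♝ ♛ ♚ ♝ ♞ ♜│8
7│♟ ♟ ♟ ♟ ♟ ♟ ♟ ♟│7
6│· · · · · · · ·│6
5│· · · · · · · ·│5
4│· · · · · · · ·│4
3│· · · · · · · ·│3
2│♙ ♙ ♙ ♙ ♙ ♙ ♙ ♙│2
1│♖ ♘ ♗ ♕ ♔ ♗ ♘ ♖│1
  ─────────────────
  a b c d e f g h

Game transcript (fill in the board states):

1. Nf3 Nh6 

  a b c d e f g h
  ─────────────────
8│♜ ♞ ♝ ♛ ♚ ♝ · ♜│8
7│♟ ♟ ♟ ♟ ♟ ♟ ♟ ♟│7
6│· · · · · · · ♞│6
5│· · · · · · · ·│5
4│· · · · · · · ·│4
3│· · · · · ♘ · ·│3
2│♙ ♙ ♙ ♙ ♙ ♙ ♙ ♙│2
1│♖ ♘ ♗ ♕ ♔ ♗ · ♖│1
  ─────────────────
  a b c d e f g h

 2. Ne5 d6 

  a b c d e f g h
  ─────────────────
8│♜ ♞ ♝ ♛ ♚ ♝ · ♜│8
7│♟ ♟ ♟ · ♟ ♟ ♟ ♟│7
6│· · · ♟ · · · ♞│6
5│· · · · ♘ · · ·│5
4│· · · · · · · ·│4
3│· · · · · · · ·│3
2│♙ ♙ ♙ ♙ ♙ ♙ ♙ ♙│2
1│♖ ♘ ♗ ♕ ♔ ♗ · ♖│1
  ─────────────────
  a b c d e f g h

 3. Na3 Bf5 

  a b c d e f g h
  ─────────────────
8│♜ ♞ · ♛ ♚ ♝ · ♜│8
7│♟ ♟ ♟ · ♟ ♟ ♟ ♟│7
6│· · · ♟ · · · ♞│6
5│· · · · ♘ ♝ · ·│5
4│· · · · · · · ·│4
3│♘ · · · · · · ·│3
2│♙ ♙ ♙ ♙ ♙ ♙ ♙ ♙│2
1│♖ · ♗ ♕ ♔ ♗ · ♖│1
  ─────────────────
  a b c d e f g h

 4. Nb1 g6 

  a b c d e f g h
  ─────────────────
8│♜ ♞ · ♛ ♚ ♝ · ♜│8
7│♟ ♟ ♟ · ♟ ♟ · ♟│7
6│· · · ♟ · · ♟ ♞│6
5│· · · · ♘ ♝ · ·│5
4│· · · · · · · ·│4
3│· · · · · · · ·│3
2│♙ ♙ ♙ ♙ ♙ ♙ ♙ ♙│2
1│♖ ♘ ♗ ♕ ♔ ♗ · ♖│1
  ─────────────────
  a b c d e f g h

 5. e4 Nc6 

  a b c d e f g h
  ─────────────────
8│♜ · · ♛ ♚ ♝ · ♜│8
7│♟ ♟ ♟ · ♟ ♟ · ♟│7
6│· · ♞ ♟ · · ♟ ♞│6
5│· · · · ♘ ♝ · ·│5
4│· · · · ♙ · · ·│4
3│· · · · · · · ·│3
2│♙ ♙ ♙ ♙ · ♙ ♙ ♙│2
1│♖ ♘ ♗ ♕ ♔ ♗ · ♖│1
  ─────────────────
  a b c d e f g h



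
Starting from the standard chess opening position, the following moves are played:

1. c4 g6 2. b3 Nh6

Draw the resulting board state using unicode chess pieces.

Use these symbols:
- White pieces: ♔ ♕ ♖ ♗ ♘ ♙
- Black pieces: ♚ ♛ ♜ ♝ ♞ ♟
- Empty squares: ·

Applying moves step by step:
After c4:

♜ ♞ ♝ ♛ ♚ ♝ ♞ ♜
♟ ♟ ♟ ♟ ♟ ♟ ♟ ♟
· · · · · · · ·
· · · · · · · ·
· · ♙ · · · · ·
· · · · · · · ·
♙ ♙ · ♙ ♙ ♙ ♙ ♙
♖ ♘ ♗ ♕ ♔ ♗ ♘ ♖


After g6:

♜ ♞ ♝ ♛ ♚ ♝ ♞ ♜
♟ ♟ ♟ ♟ ♟ ♟ · ♟
· · · · · · ♟ ·
· · · · · · · ·
· · ♙ · · · · ·
· · · · · · · ·
♙ ♙ · ♙ ♙ ♙ ♙ ♙
♖ ♘ ♗ ♕ ♔ ♗ ♘ ♖


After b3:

♜ ♞ ♝ ♛ ♚ ♝ ♞ ♜
♟ ♟ ♟ ♟ ♟ ♟ · ♟
· · · · · · ♟ ·
· · · · · · · ·
· · ♙ · · · · ·
· ♙ · · · · · ·
♙ · · ♙ ♙ ♙ ♙ ♙
♖ ♘ ♗ ♕ ♔ ♗ ♘ ♖


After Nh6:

♜ ♞ ♝ ♛ ♚ ♝ · ♜
♟ ♟ ♟ ♟ ♟ ♟ · ♟
· · · · · · ♟ ♞
· · · · · · · ·
· · ♙ · · · · ·
· ♙ · · · · · ·
♙ · · ♙ ♙ ♙ ♙ ♙
♖ ♘ ♗ ♕ ♔ ♗ ♘ ♖



  a b c d e f g h
  ─────────────────
8│♜ ♞ ♝ ♛ ♚ ♝ · ♜│8
7│♟ ♟ ♟ ♟ ♟ ♟ · ♟│7
6│· · · · · · ♟ ♞│6
5│· · · · · · · ·│5
4│· · ♙ · · · · ·│4
3│· ♙ · · · · · ·│3
2│♙ · · ♙ ♙ ♙ ♙ ♙│2
1│♖ ♘ ♗ ♕ ♔ ♗ ♘ ♖│1
  ─────────────────
  a b c d e f g h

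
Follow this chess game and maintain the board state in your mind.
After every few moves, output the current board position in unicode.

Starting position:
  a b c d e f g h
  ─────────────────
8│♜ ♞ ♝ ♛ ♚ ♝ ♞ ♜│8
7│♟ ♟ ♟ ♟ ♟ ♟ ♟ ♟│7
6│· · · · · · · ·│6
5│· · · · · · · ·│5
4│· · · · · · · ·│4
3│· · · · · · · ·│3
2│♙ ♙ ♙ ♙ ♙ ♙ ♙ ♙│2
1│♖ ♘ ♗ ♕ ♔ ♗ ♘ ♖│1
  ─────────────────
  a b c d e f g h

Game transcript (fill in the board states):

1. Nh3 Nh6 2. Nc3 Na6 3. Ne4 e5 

  a b c d e f g h
  ─────────────────
8│♜ · ♝ ♛ ♚ ♝ · ♜│8
7│♟ ♟ ♟ ♟ · ♟ ♟ ♟│7
6│♞ · · · · · · ♞│6
5│· · · · ♟ · · ·│5
4│· · · · ♘ · · ·│4
3│· · · · · · · ♘│3
2│♙ ♙ ♙ ♙ ♙ ♙ ♙ ♙│2
1│♖ · ♗ ♕ ♔ ♗ · ♖│1
  ─────────────────
  a b c d e f g h

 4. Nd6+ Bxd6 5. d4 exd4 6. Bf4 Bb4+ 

  a b c d e f g h
  ─────────────────
8│♜ · ♝ ♛ ♚ · · ♜│8
7│♟ ♟ ♟ ♟ · ♟ ♟ ♟│7
6│♞ · · · · · · ♞│6
5│· · · · · · · ·│5
4│· ♝ · ♟ · ♗ · ·│4
3│· · · · · · · ♘│3
2│♙ ♙ ♙ · ♙ ♙ ♙ ♙│2
1│♖ · · ♕ ♔ ♗ · ♖│1
  ─────────────────
  a b c d e f g h

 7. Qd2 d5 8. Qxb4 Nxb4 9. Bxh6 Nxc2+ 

  a b c d e f g h
  ─────────────────
8│♜ · ♝ ♛ ♚ · · ♜│8
7│♟ ♟ ♟ · · ♟ ♟ ♟│7
6│· · · · · · · ♗│6
5│· · · ♟ · · · ·│5
4│· · · ♟ · · · ·│4
3│· · · · · · · ♘│3
2│♙ ♙ ♞ · ♙ ♙ ♙ ♙│2
1│♖ · · · ♔ ♗ · ♖│1
  ─────────────────
  a b c d e f g h

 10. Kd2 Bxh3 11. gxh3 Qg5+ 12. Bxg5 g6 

  a b c d e f g h
  ─────────────────
8│♜ · · · ♚ · · ♜│8
7│♟ ♟ ♟ · · ♟ · ♟│7
6│· · · · · · ♟ ·│6
5│· · · ♟ · · ♗ ·│5
4│· · · ♟ · · · ·│4
3│· · · · · · · ♙│3
2│♙ ♙ ♞ ♔ ♙ ♙ · ♙│2
1│♖ · · · · ♗ · ♖│1
  ─────────────────
  a b c d e f g h

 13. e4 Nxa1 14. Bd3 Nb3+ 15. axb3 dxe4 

  a b c d e f g h
  ─────────────────
8│♜ · · · ♚ · · ♜│8
7│♟ ♟ ♟ · · ♟ · ♟│7
6│· · · · · · ♟ ·│6
5│· · · · · · ♗ ·│5
4│· · · ♟ ♟ · · ·│4
3│· ♙ · ♗ · · · ♙│3
2│· ♙ · ♔ · ♙ · ♙│2
1│· · · · · · · ♖│1
  ─────────────────
  a b c d e f g h



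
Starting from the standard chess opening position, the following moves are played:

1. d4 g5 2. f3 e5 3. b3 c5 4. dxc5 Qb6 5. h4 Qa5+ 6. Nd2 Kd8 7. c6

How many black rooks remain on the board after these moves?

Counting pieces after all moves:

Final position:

  a b c d e f g h
  ─────────────────
8│♜ ♞ ♝ ♚ · ♝ ♞ ♜│8
7│♟ ♟ · ♟ · ♟ · ♟│7
6│· · ♙ · · · · ·│6
5│♛ · · · ♟ · ♟ ·│5
4│· · · · · · · ♙│4
3│· ♙ · · · ♙ · ·│3
2│♙ · ♙ ♘ ♙ · ♙ ·│2
1│♖ · ♗ ♕ ♔ ♗ ♘ ♖│1
  ─────────────────
  a b c d e f g h


2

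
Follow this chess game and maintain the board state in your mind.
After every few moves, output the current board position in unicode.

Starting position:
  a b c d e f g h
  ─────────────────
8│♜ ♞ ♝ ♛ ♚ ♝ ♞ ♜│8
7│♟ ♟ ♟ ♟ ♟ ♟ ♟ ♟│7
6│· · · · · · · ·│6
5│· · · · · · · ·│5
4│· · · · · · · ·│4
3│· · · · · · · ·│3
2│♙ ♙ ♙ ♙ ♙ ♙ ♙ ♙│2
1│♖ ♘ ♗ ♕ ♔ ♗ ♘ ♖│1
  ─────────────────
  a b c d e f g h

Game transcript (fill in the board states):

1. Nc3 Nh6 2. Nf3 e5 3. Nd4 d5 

  a b c d e f g h
  ─────────────────
8│♜ ♞ ♝ ♛ ♚ ♝ · ♜│8
7│♟ ♟ ♟ · · ♟ ♟ ♟│7
6│· · · · · · · ♞│6
5│· · · ♟ ♟ · · ·│5
4│· · · ♘ · · · ·│4
3│· · ♘ · · · · ·│3
2│♙ ♙ ♙ ♙ ♙ ♙ ♙ ♙│2
1│♖ · ♗ ♕ ♔ ♗ · ♖│1
  ─────────────────
  a b c d e f g h

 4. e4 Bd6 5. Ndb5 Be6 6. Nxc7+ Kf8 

  a b c d e f g h
  ─────────────────
8│♜ ♞ · ♛ · ♚ · ♜│8
7│♟ ♟ ♘ · · ♟ ♟ ♟│7
6│· · · ♝ ♝ · · ♞│6
5│· · · ♟ ♟ · · ·│5
4│· · · · ♙ · · ·│4
3│· · ♘ · · · · ·│3
2│♙ ♙ ♙ ♙ · ♙ ♙ ♙│2
1│♖ · ♗ ♕ ♔ ♗ · ♖│1
  ─────────────────
  a b c d e f g h

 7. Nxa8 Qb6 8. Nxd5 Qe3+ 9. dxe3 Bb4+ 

  a b c d e f g h
  ─────────────────
8│♘ ♞ · · · ♚ · ♜│8
7│♟ ♟ · · · ♟ ♟ ♟│7
6│· · · · ♝ · · ♞│6
5│· · · ♘ ♟ · · ·│5
4│· ♝ · · ♙ · · ·│4
3│· · · · ♙ · · ·│3
2│♙ ♙ ♙ · · ♙ ♙ ♙│2
1│♖ · ♗ ♕ ♔ ♗ · ♖│1
  ─────────────────
  a b c d e f g h

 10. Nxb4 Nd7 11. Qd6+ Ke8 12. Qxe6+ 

  a b c d e f g h
  ─────────────────
8│♘ · · · ♚ · · ♜│8
7│♟ ♟ · ♞ · ♟ ♟ ♟│7
6│· · · · ♕ · · ♞│6
5│· · · · ♟ · · ·│5
4│· ♘ · · ♙ · · ·│4
3│· · · · ♙ · · ·│3
2│♙ ♙ ♙ · · ♙ ♙ ♙│2
1│♖ · ♗ · ♔ ♗ · ♖│1
  ─────────────────
  a b c d e f g h
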